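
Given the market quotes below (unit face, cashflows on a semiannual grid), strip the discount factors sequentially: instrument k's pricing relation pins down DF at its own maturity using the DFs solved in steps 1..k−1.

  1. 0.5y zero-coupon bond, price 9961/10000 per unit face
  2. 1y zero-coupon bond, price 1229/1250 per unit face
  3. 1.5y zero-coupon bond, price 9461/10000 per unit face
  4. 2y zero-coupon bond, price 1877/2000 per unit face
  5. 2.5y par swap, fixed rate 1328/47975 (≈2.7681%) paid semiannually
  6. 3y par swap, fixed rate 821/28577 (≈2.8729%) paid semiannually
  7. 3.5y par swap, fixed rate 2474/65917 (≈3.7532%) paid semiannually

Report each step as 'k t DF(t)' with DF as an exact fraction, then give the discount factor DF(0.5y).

step 1 [0.5y] zero: DF = P = 9961/10000 ≈ 0.996100
step 2 [1y] zero: DF = P = 1229/1250 ≈ 0.983200
step 3 [1.5y] zero: DF = P = 9461/10000 ≈ 0.946100
step 4 [2y] zero: DF = P = 1877/2000 ≈ 0.938500
step 5 [2.5y] swap r/2=664/47975: DF=(1 − 664/47975·(0.996100+0.983200+0.946100+0.938500))/(1+664/47975) = 1167/1250 ≈ 0.933600
step 6 [3y] swap r/2=821/57154: DF=(1 − 821/57154·(0.996100+0.983200+0.946100+0.938500+0.933600))/(1+821/57154) = 9179/10000 ≈ 0.917900
step 7 [3.5y] swap r/2=1237/65917: DF=(1 − 1237/65917·(0.996100+0.983200+0.946100+0.938500+0.933600+0.917900))/(1+1237/65917) = 8763/10000 ≈ 0.876300

1 1/2 9961/10000
2 1 1229/1250
3 3/2 9461/10000
4 2 1877/2000
5 5/2 1167/1250
6 3 9179/10000
7 7/2 8763/10000
DF(0.5y) = 9961/10000 ≈ 0.996100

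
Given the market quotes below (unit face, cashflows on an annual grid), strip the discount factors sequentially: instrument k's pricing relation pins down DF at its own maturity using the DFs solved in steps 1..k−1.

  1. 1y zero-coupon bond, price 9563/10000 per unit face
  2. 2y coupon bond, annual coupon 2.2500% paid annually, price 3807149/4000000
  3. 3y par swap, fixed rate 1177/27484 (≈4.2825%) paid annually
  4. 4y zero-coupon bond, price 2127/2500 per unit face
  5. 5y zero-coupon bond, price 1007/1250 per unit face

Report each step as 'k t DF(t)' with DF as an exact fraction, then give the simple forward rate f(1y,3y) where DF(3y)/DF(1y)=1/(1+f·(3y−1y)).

step 1 [1y] zero: DF = P = 9563/10000 ≈ 0.956300
step 2 [2y] bond c/1=9/400: DF=(3807149/4000000 − 9/400·(0.956300))/(1+9/400) = 4549/5000 ≈ 0.909800
step 3 [3y] swap r/1=1177/27484: DF=(1 − 1177/27484·(0.956300+0.909800))/(1+1177/27484) = 8823/10000 ≈ 0.882300
step 4 [4y] zero: DF = P = 2127/2500 ≈ 0.850800
step 5 [5y] zero: DF = P = 1007/1250 ≈ 0.805600

1 1 9563/10000
2 2 4549/5000
3 3 8823/10000
4 4 2127/2500
5 5 1007/1250
f(1y,3y) = ((9563/10000)/(8823/10000) − 1)/(2) = 370/8823 ≈ 4.1936%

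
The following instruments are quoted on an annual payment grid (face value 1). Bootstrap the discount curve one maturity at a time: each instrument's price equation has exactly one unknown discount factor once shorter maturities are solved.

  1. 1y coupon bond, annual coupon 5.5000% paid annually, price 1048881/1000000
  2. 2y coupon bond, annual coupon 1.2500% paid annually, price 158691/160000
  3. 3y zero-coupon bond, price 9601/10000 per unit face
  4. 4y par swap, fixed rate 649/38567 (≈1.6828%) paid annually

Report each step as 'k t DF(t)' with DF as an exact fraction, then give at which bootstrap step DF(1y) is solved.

1 1 4971/5000
2 2 9673/10000
3 3 9601/10000
4 4 9351/10000
DF(1y) is solved at step 1

step 1 [1y] bond c/1=11/200: DF=(1048881/1000000 − 11/200·(0))/(1+11/200) = 4971/5000 ≈ 0.994200
step 2 [2y] bond c/1=1/80: DF=(158691/160000 − 1/80·(0.994200))/(1+1/80) = 9673/10000 ≈ 0.967300
step 3 [3y] zero: DF = P = 9601/10000 ≈ 0.960100
step 4 [4y] swap r/1=649/38567: DF=(1 − 649/38567·(0.994200+0.967300+0.960100))/(1+649/38567) = 9351/10000 ≈ 0.935100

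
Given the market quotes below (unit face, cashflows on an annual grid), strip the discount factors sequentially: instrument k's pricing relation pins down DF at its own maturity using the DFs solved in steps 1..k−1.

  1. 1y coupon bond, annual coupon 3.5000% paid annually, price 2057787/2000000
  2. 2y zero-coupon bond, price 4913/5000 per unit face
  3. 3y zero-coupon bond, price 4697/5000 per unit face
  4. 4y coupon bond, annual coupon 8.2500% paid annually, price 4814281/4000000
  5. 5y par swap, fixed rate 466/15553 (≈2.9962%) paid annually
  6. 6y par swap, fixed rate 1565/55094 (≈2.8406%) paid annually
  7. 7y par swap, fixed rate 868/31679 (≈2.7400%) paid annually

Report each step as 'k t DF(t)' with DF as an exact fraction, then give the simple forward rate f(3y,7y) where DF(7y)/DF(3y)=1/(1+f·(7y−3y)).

step 1 [1y] bond c/1=7/200: DF=(2057787/2000000 − 7/200·(0))/(1+7/200) = 9941/10000 ≈ 0.994100
step 2 [2y] zero: DF = P = 4913/5000 ≈ 0.982600
step 3 [3y] zero: DF = P = 4697/5000 ≈ 0.939400
step 4 [4y] bond c/1=33/400: DF=(4814281/4000000 − 33/400·(0.994100+0.982600+0.939400))/(1+33/400) = 556/625 ≈ 0.889600
step 5 [5y] swap r/1=466/15553: DF=(1 − 466/15553·(0.994100+0.982600+0.939400+0.889600))/(1+466/15553) = 4301/5000 ≈ 0.860200
step 6 [6y] swap r/1=1565/55094: DF=(1 − 1565/55094·(0.994100+0.982600+0.939400+0.889600+0.860200))/(1+1565/55094) = 1687/2000 ≈ 0.843500
step 7 [7y] swap r/1=868/31679: DF=(1 − 868/31679·(0.994100+0.982600+0.939400+0.889600+0.860200+0.843500))/(1+868/31679) = 1033/1250 ≈ 0.826400

1 1 9941/10000
2 2 4913/5000
3 3 4697/5000
4 4 556/625
5 5 4301/5000
6 6 1687/2000
7 7 1033/1250
f(3y,7y) = ((4697/5000)/(1033/1250) − 1)/(4) = 565/16528 ≈ 3.4184%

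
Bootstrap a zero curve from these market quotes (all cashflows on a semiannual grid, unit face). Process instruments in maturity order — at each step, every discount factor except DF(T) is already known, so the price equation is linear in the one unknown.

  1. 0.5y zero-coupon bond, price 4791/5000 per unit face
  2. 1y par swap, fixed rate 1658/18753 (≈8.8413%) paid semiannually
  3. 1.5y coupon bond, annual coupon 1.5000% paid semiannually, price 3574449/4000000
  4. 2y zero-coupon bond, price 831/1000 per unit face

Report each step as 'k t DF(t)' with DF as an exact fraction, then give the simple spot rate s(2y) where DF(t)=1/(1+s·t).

step 1 [0.5y] zero: DF = P = 4791/5000 ≈ 0.958200
step 2 [1y] swap r/2=829/18753: DF=(1 − 829/18753·(0.958200))/(1+829/18753) = 9171/10000 ≈ 0.917100
step 3 [1.5y] bond c/2=3/400: DF=(3574449/4000000 − 3/400·(0.958200+0.917100))/(1+3/400) = 873/1000 ≈ 0.873000
step 4 [2y] zero: DF = P = 831/1000 ≈ 0.831000

1 1/2 4791/5000
2 1 9171/10000
3 3/2 873/1000
4 2 831/1000
s(2y) = (1/(831/1000) − 1)/(2) = 169/1662 ≈ 10.1685%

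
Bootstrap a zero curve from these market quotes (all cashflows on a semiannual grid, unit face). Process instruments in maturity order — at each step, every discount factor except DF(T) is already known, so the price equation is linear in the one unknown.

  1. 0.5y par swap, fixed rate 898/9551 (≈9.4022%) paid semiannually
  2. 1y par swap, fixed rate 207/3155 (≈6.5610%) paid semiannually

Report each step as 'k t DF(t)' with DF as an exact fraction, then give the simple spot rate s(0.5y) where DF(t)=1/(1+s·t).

step 1 [0.5y] swap r/2=449/9551: DF=(1 − 449/9551·(0))/(1+449/9551) = 9551/10000 ≈ 0.955100
step 2 [1y] swap r/2=207/6310: DF=(1 − 207/6310·(0.955100))/(1+207/6310) = 9379/10000 ≈ 0.937900

1 1/2 9551/10000
2 1 9379/10000
s(0.5y) = (1/(9551/10000) − 1)/(1/2) = 898/9551 ≈ 9.4022%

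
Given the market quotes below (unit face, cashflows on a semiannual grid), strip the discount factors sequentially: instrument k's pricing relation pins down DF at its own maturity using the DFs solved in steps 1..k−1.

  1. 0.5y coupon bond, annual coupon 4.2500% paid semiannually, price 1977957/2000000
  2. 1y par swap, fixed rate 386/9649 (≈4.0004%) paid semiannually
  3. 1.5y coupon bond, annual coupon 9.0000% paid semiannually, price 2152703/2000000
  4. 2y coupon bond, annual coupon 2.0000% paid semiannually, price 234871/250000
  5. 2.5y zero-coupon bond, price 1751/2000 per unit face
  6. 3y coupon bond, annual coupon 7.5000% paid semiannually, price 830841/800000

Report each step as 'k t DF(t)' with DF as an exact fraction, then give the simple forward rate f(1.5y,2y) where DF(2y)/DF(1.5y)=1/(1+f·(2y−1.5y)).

1 1/2 2421/2500
2 1 4807/5000
3 3/2 9469/10000
4 2 9017/10000
5 5/2 1751/2000
6 3 1041/1250
f(1.5y,2y) = ((9469/10000)/(9017/10000) − 1)/(1/2) = 904/9017 ≈ 10.0255%

step 1 [0.5y] bond c/2=17/800: DF=(1977957/2000000 − 17/800·(0))/(1+17/800) = 2421/2500 ≈ 0.968400
step 2 [1y] swap r/2=193/9649: DF=(1 − 193/9649·(0.968400))/(1+193/9649) = 4807/5000 ≈ 0.961400
step 3 [1.5y] bond c/2=9/200: DF=(2152703/2000000 − 9/200·(0.968400+0.961400))/(1+9/200) = 9469/10000 ≈ 0.946900
step 4 [2y] bond c/2=1/100: DF=(234871/250000 − 1/100·(0.968400+0.961400+0.946900))/(1+1/100) = 9017/10000 ≈ 0.901700
step 5 [2.5y] zero: DF = P = 1751/2000 ≈ 0.875500
step 6 [3y] bond c/2=3/80: DF=(830841/800000 − 3/80·(0.968400+0.961400+0.946900+0.901700+0.875500))/(1+3/80) = 1041/1250 ≈ 0.832800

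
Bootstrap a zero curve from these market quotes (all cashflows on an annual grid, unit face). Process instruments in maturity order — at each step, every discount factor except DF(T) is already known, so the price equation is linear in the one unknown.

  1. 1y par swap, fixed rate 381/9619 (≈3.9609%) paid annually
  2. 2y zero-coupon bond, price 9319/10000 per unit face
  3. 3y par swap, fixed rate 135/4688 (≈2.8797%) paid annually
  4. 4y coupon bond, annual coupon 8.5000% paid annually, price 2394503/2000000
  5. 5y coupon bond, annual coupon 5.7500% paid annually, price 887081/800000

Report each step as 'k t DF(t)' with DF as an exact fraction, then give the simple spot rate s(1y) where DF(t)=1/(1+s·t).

step 1 [1y] swap r/1=381/9619: DF=(1 − 381/9619·(0))/(1+381/9619) = 9619/10000 ≈ 0.961900
step 2 [2y] zero: DF = P = 9319/10000 ≈ 0.931900
step 3 [3y] swap r/1=135/4688: DF=(1 − 135/4688·(0.961900+0.931900))/(1+135/4688) = 919/1000 ≈ 0.919000
step 4 [4y] bond c/1=17/200: DF=(2394503/2000000 − 17/200·(0.961900+0.931900+0.919000))/(1+17/200) = 8831/10000 ≈ 0.883100
step 5 [5y] bond c/1=23/400: DF=(887081/800000 − 23/400·(0.961900+0.931900+0.919000+0.883100))/(1+23/400) = 2119/2500 ≈ 0.847600

1 1 9619/10000
2 2 9319/10000
3 3 919/1000
4 4 8831/10000
5 5 2119/2500
s(1y) = (1/(9619/10000) − 1)/(1) = 381/9619 ≈ 3.9609%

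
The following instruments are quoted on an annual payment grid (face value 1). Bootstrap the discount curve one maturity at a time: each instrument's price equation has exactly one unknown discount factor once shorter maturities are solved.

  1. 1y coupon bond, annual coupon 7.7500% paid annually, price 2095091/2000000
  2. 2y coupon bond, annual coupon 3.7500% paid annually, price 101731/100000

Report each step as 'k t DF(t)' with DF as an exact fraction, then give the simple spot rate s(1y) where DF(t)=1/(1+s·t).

step 1 [1y] bond c/1=31/400: DF=(2095091/2000000 − 31/400·(0))/(1+31/400) = 4861/5000 ≈ 0.972200
step 2 [2y] bond c/1=3/80: DF=(101731/100000 − 3/80·(0.972200))/(1+3/80) = 4727/5000 ≈ 0.945400

1 1 4861/5000
2 2 4727/5000
s(1y) = (1/(4861/5000) − 1)/(1) = 139/4861 ≈ 2.8595%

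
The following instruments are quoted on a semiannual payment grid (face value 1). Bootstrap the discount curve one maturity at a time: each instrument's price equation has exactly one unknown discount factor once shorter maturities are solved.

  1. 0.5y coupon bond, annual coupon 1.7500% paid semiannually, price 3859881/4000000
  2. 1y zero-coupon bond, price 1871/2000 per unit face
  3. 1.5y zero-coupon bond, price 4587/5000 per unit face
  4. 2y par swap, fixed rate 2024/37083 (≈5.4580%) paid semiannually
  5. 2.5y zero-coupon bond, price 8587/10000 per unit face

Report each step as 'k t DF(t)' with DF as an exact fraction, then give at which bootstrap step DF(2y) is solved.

1 1/2 4783/5000
2 1 1871/2000
3 3/2 4587/5000
4 2 2247/2500
5 5/2 8587/10000
DF(2y) is solved at step 4

step 1 [0.5y] bond c/2=7/800: DF=(3859881/4000000 − 7/800·(0))/(1+7/800) = 4783/5000 ≈ 0.956600
step 2 [1y] zero: DF = P = 1871/2000 ≈ 0.935500
step 3 [1.5y] zero: DF = P = 4587/5000 ≈ 0.917400
step 4 [2y] swap r/2=1012/37083: DF=(1 − 1012/37083·(0.956600+0.935500+0.917400))/(1+1012/37083) = 2247/2500 ≈ 0.898800
step 5 [2.5y] zero: DF = P = 8587/10000 ≈ 0.858700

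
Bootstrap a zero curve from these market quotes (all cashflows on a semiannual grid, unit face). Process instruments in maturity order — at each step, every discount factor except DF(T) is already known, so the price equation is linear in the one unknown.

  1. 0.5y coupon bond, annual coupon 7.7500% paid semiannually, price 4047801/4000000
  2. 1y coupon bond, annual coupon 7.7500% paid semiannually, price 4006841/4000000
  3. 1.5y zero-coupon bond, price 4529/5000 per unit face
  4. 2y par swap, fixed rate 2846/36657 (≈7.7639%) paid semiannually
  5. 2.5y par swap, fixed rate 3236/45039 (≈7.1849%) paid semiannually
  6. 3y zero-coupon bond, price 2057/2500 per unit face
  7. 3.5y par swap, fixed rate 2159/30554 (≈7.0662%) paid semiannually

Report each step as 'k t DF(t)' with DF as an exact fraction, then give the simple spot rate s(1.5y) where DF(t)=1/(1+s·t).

step 1 [0.5y] bond c/2=31/800: DF=(4047801/4000000 − 31/800·(0))/(1+31/800) = 4871/5000 ≈ 0.974200
step 2 [1y] bond c/2=31/800: DF=(4006841/4000000 − 31/800·(0.974200))/(1+31/800) = 116/125 ≈ 0.928000
step 3 [1.5y] zero: DF = P = 4529/5000 ≈ 0.905800
step 4 [2y] swap r/2=1423/36657: DF=(1 − 1423/36657·(0.974200+0.928000+0.905800))/(1+1423/36657) = 8577/10000 ≈ 0.857700
step 5 [2.5y] swap r/2=1618/45039: DF=(1 − 1618/45039·(0.974200+0.928000+0.905800+0.857700))/(1+1618/45039) = 4191/5000 ≈ 0.838200
step 6 [3y] zero: DF = P = 2057/2500 ≈ 0.822800
step 7 [3.5y] swap r/2=2159/61108: DF=(1 − 2159/61108·(0.974200+0.928000+0.905800+0.857700+0.838200+0.822800))/(1+2159/61108) = 7841/10000 ≈ 0.784100

1 1/2 4871/5000
2 1 116/125
3 3/2 4529/5000
4 2 8577/10000
5 5/2 4191/5000
6 3 2057/2500
7 7/2 7841/10000
s(1.5y) = (1/(4529/5000) − 1)/(3/2) = 314/4529 ≈ 6.9331%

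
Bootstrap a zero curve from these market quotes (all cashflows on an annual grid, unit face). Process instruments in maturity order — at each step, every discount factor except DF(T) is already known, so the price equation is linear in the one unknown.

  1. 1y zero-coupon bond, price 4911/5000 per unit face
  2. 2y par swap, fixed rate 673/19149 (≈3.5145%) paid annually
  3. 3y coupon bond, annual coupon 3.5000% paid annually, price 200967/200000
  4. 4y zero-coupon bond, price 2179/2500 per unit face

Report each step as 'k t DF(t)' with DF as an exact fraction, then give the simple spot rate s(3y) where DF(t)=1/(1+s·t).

step 1 [1y] zero: DF = P = 4911/5000 ≈ 0.982200
step 2 [2y] swap r/1=673/19149: DF=(1 − 673/19149·(0.982200))/(1+673/19149) = 9327/10000 ≈ 0.932700
step 3 [3y] bond c/1=7/200: DF=(200967/200000 − 7/200·(0.982200+0.932700))/(1+7/200) = 9061/10000 ≈ 0.906100
step 4 [4y] zero: DF = P = 2179/2500 ≈ 0.871600

1 1 4911/5000
2 2 9327/10000
3 3 9061/10000
4 4 2179/2500
s(3y) = (1/(9061/10000) − 1)/(3) = 313/9061 ≈ 3.4544%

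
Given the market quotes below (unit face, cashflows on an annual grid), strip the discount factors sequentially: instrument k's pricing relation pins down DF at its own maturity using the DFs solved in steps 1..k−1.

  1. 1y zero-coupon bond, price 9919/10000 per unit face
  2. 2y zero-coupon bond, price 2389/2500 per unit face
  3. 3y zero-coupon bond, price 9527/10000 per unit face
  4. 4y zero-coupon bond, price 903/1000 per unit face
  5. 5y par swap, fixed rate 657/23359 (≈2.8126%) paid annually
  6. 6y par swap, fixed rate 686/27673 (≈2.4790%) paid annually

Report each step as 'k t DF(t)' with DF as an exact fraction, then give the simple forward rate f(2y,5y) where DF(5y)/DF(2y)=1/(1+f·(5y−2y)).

step 1 [1y] zero: DF = P = 9919/10000 ≈ 0.991900
step 2 [2y] zero: DF = P = 2389/2500 ≈ 0.955600
step 3 [3y] zero: DF = P = 9527/10000 ≈ 0.952700
step 4 [4y] zero: DF = P = 903/1000 ≈ 0.903000
step 5 [5y] swap r/1=657/23359: DF=(1 − 657/23359·(0.991900+0.955600+0.952700+0.903000))/(1+657/23359) = 4343/5000 ≈ 0.868600
step 6 [6y] swap r/1=686/27673: DF=(1 − 686/27673·(0.991900+0.955600+0.952700+0.903000+0.868600))/(1+686/27673) = 2157/2500 ≈ 0.862800

1 1 9919/10000
2 2 2389/2500
3 3 9527/10000
4 4 903/1000
5 5 4343/5000
6 6 2157/2500
f(2y,5y) = ((2389/2500)/(4343/5000) − 1)/(3) = 145/4343 ≈ 3.3387%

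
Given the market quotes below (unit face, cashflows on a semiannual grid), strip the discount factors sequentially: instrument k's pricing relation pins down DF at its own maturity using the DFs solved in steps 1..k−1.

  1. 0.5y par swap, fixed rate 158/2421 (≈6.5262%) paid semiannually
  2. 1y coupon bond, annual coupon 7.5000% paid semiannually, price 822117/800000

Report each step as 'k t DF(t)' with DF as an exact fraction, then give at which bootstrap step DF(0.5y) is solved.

step 1 [0.5y] swap r/2=79/2421: DF=(1 − 79/2421·(0))/(1+79/2421) = 2421/2500 ≈ 0.968400
step 2 [1y] bond c/2=3/80: DF=(822117/800000 − 3/80·(0.968400))/(1+3/80) = 1911/2000 ≈ 0.955500

1 1/2 2421/2500
2 1 1911/2000
DF(0.5y) is solved at step 1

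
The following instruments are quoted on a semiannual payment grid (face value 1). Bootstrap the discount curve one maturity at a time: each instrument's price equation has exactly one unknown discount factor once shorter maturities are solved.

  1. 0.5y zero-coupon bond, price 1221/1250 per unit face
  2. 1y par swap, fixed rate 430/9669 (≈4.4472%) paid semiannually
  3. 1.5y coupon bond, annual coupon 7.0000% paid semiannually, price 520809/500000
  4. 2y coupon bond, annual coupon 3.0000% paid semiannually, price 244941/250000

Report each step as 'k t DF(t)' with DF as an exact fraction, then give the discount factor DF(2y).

step 1 [0.5y] zero: DF = P = 1221/1250 ≈ 0.976800
step 2 [1y] swap r/2=215/9669: DF=(1 − 215/9669·(0.976800))/(1+215/9669) = 957/1000 ≈ 0.957000
step 3 [1.5y] bond c/2=7/200: DF=(520809/500000 − 7/200·(0.976800+0.957000))/(1+7/200) = 941/1000 ≈ 0.941000
step 4 [2y] bond c/2=3/200: DF=(244941/250000 − 3/200·(0.976800+0.957000+0.941000))/(1+3/200) = 2307/2500 ≈ 0.922800

1 1/2 1221/1250
2 1 957/1000
3 3/2 941/1000
4 2 2307/2500
DF(2y) = 2307/2500 ≈ 0.922800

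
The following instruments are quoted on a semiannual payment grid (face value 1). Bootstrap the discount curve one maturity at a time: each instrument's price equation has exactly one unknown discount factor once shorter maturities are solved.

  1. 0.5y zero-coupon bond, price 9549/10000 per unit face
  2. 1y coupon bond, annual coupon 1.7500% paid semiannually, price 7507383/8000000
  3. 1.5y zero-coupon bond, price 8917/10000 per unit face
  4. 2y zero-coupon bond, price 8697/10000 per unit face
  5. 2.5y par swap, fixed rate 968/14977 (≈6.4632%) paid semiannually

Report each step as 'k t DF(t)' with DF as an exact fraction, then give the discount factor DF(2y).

1 1/2 9549/10000
2 1 461/500
3 3/2 8917/10000
4 2 8697/10000
5 5/2 2137/2500
DF(2y) = 8697/10000 ≈ 0.869700

step 1 [0.5y] zero: DF = P = 9549/10000 ≈ 0.954900
step 2 [1y] bond c/2=7/800: DF=(7507383/8000000 − 7/800·(0.954900))/(1+7/800) = 461/500 ≈ 0.922000
step 3 [1.5y] zero: DF = P = 8917/10000 ≈ 0.891700
step 4 [2y] zero: DF = P = 8697/10000 ≈ 0.869700
step 5 [2.5y] swap r/2=484/14977: DF=(1 − 484/14977·(0.954900+0.922000+0.891700+0.869700))/(1+484/14977) = 2137/2500 ≈ 0.854800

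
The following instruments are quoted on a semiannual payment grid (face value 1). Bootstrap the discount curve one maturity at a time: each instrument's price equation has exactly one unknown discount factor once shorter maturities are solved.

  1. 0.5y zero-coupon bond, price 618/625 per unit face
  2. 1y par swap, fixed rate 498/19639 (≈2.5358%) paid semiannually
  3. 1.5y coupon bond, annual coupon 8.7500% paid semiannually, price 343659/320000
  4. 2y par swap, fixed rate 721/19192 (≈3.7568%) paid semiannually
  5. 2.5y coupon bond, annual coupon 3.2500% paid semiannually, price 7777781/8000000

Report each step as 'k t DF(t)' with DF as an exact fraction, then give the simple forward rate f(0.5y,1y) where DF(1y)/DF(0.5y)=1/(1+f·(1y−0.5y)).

1 1/2 618/625
2 1 9751/10000
3 3/2 4733/5000
4 2 9279/10000
5 5/2 8953/10000
f(0.5y,1y) = ((618/625)/(9751/10000) − 1)/(1/2) = 274/9751 ≈ 2.8100%

step 1 [0.5y] zero: DF = P = 618/625 ≈ 0.988800
step 2 [1y] swap r/2=249/19639: DF=(1 − 249/19639·(0.988800))/(1+249/19639) = 9751/10000 ≈ 0.975100
step 3 [1.5y] bond c/2=7/160: DF=(343659/320000 − 7/160·(0.988800+0.975100))/(1+7/160) = 4733/5000 ≈ 0.946600
step 4 [2y] swap r/2=721/38384: DF=(1 − 721/38384·(0.988800+0.975100+0.946600))/(1+721/38384) = 9279/10000 ≈ 0.927900
step 5 [2.5y] bond c/2=13/800: DF=(7777781/8000000 − 13/800·(0.988800+0.975100+0.946600+0.927900))/(1+13/800) = 8953/10000 ≈ 0.895300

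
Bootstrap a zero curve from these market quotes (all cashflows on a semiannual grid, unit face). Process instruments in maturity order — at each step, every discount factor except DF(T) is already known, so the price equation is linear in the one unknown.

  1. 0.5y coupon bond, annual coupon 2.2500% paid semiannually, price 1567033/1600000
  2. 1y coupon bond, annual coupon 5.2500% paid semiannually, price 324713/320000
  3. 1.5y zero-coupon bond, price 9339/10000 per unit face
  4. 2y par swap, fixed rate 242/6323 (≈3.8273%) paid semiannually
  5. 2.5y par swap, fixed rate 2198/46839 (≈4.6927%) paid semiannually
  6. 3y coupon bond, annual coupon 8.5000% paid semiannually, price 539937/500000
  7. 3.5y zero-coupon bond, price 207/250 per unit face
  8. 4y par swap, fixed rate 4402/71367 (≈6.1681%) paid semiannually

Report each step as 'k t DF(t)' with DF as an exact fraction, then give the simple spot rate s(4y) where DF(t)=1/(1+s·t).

1 1/2 1937/2000
2 1 241/250
3 3/2 9339/10000
4 2 4637/5000
5 5/2 8901/10000
6 3 8449/10000
7 7/2 207/250
8 4 7799/10000
s(4y) = (1/(7799/10000) − 1)/(4) = 2201/31196 ≈ 7.0554%

step 1 [0.5y] bond c/2=9/800: DF=(1567033/1600000 − 9/800·(0))/(1+9/800) = 1937/2000 ≈ 0.968500
step 2 [1y] bond c/2=21/800: DF=(324713/320000 − 21/800·(0.968500))/(1+21/800) = 241/250 ≈ 0.964000
step 3 [1.5y] zero: DF = P = 9339/10000 ≈ 0.933900
step 4 [2y] swap r/2=121/6323: DF=(1 − 121/6323·(0.968500+0.964000+0.933900))/(1+121/6323) = 4637/5000 ≈ 0.927400
step 5 [2.5y] swap r/2=1099/46839: DF=(1 − 1099/46839·(0.968500+0.964000+0.933900+0.927400))/(1+1099/46839) = 8901/10000 ≈ 0.890100
step 6 [3y] bond c/2=17/400: DF=(539937/500000 − 17/400·(0.968500+0.964000+0.933900+0.927400+0.890100))/(1+17/400) = 8449/10000 ≈ 0.844900
step 7 [3.5y] zero: DF = P = 207/250 ≈ 0.828000
step 8 [4y] swap r/2=2201/71367: DF=(1 − 2201/71367·(0.968500+0.964000+0.933900+0.927400+0.890100+0.844900+0.828000))/(1+2201/71367) = 7799/10000 ≈ 0.779900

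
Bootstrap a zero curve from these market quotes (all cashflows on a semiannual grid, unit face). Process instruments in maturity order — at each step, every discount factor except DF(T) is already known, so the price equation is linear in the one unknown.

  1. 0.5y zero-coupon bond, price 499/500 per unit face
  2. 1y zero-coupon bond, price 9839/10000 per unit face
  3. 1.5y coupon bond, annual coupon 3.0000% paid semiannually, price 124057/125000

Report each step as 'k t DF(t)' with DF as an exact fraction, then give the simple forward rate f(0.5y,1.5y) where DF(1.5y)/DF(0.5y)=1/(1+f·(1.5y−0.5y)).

step 1 [0.5y] zero: DF = P = 499/500 ≈ 0.998000
step 2 [1y] zero: DF = P = 9839/10000 ≈ 0.983900
step 3 [1.5y] bond c/2=3/200: DF=(124057/125000 − 3/200·(0.998000+0.983900))/(1+3/200) = 1897/2000 ≈ 0.948500

1 1/2 499/500
2 1 9839/10000
3 3/2 1897/2000
f(0.5y,1.5y) = ((499/500)/(1897/2000) − 1)/(1) = 99/1897 ≈ 5.2188%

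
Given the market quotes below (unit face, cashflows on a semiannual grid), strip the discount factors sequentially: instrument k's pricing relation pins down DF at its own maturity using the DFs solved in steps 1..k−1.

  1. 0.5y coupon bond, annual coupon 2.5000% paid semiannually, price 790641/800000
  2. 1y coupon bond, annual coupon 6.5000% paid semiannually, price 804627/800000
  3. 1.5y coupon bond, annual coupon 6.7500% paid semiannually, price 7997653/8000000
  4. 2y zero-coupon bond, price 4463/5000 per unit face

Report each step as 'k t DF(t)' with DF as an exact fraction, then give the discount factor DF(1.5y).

step 1 [0.5y] bond c/2=1/80: DF=(790641/800000 − 1/80·(0))/(1+1/80) = 9761/10000 ≈ 0.976100
step 2 [1y] bond c/2=13/400: DF=(804627/800000 − 13/400·(0.976100))/(1+13/400) = 4717/5000 ≈ 0.943400
step 3 [1.5y] bond c/2=27/800: DF=(7997653/8000000 − 27/800·(0.976100+0.943400))/(1+27/800) = 2261/2500 ≈ 0.904400
step 4 [2y] zero: DF = P = 4463/5000 ≈ 0.892600

1 1/2 9761/10000
2 1 4717/5000
3 3/2 2261/2500
4 2 4463/5000
DF(1.5y) = 2261/2500 ≈ 0.904400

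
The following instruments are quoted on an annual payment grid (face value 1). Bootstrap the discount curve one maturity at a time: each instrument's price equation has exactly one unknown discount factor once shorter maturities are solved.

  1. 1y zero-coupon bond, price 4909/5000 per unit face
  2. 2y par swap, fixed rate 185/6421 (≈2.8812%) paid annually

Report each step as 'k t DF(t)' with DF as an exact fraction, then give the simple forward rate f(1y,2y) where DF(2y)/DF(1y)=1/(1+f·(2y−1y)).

step 1 [1y] zero: DF = P = 4909/5000 ≈ 0.981800
step 2 [2y] swap r/1=185/6421: DF=(1 − 185/6421·(0.981800))/(1+185/6421) = 1889/2000 ≈ 0.944500

1 1 4909/5000
2 2 1889/2000
f(1y,2y) = ((4909/5000)/(1889/2000) − 1)/(1) = 373/9445 ≈ 3.9492%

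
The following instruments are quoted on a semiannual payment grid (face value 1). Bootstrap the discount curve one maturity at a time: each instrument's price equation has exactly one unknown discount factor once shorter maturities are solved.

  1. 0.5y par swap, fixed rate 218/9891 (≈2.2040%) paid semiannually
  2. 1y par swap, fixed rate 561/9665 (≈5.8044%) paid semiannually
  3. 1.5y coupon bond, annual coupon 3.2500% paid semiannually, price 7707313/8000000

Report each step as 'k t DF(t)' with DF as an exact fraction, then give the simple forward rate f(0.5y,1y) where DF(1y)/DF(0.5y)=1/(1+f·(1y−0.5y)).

1 1/2 9891/10000
2 1 9439/10000
3 3/2 9171/10000
f(0.5y,1y) = ((9891/10000)/(9439/10000) − 1)/(1/2) = 904/9439 ≈ 9.5773%

step 1 [0.5y] swap r/2=109/9891: DF=(1 − 109/9891·(0))/(1+109/9891) = 9891/10000 ≈ 0.989100
step 2 [1y] swap r/2=561/19330: DF=(1 − 561/19330·(0.989100))/(1+561/19330) = 9439/10000 ≈ 0.943900
step 3 [1.5y] bond c/2=13/800: DF=(7707313/8000000 − 13/800·(0.989100+0.943900))/(1+13/800) = 9171/10000 ≈ 0.917100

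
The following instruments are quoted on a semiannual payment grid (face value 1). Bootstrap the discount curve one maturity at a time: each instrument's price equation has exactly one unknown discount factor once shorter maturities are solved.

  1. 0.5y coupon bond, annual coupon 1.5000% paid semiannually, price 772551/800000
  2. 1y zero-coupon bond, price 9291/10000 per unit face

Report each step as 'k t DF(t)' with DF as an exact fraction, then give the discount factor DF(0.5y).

1 1/2 1917/2000
2 1 9291/10000
DF(0.5y) = 1917/2000 ≈ 0.958500

step 1 [0.5y] bond c/2=3/400: DF=(772551/800000 − 3/400·(0))/(1+3/400) = 1917/2000 ≈ 0.958500
step 2 [1y] zero: DF = P = 9291/10000 ≈ 0.929100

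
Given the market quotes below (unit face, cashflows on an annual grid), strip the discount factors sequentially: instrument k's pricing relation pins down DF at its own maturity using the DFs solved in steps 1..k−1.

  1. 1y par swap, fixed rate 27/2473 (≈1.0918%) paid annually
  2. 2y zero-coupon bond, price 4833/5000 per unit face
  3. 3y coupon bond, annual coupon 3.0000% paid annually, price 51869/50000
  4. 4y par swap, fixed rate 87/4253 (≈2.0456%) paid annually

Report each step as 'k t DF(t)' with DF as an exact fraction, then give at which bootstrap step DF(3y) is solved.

step 1 [1y] swap r/1=27/2473: DF=(1 − 27/2473·(0))/(1+27/2473) = 2473/2500 ≈ 0.989200
step 2 [2y] zero: DF = P = 4833/5000 ≈ 0.966600
step 3 [3y] bond c/1=3/100: DF=(51869/50000 − 3/100·(0.989200+0.966600))/(1+3/100) = 4751/5000 ≈ 0.950200
step 4 [4y] swap r/1=87/4253: DF=(1 − 87/4253·(0.989200+0.966600+0.950200))/(1+87/4253) = 9217/10000 ≈ 0.921700

1 1 2473/2500
2 2 4833/5000
3 3 4751/5000
4 4 9217/10000
DF(3y) is solved at step 3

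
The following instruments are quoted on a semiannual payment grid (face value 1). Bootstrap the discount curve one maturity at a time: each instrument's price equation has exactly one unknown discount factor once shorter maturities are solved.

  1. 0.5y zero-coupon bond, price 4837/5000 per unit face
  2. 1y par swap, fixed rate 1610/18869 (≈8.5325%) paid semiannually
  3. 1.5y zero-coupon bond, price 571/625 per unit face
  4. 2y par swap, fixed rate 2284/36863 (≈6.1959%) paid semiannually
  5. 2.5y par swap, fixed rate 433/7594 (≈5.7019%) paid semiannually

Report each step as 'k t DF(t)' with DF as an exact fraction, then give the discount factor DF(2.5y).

1 1/2 4837/5000
2 1 1839/2000
3 3/2 571/625
4 2 4429/5000
5 5/2 8701/10000
DF(2.5y) = 8701/10000 ≈ 0.870100

step 1 [0.5y] zero: DF = P = 4837/5000 ≈ 0.967400
step 2 [1y] swap r/2=805/18869: DF=(1 − 805/18869·(0.967400))/(1+805/18869) = 1839/2000 ≈ 0.919500
step 3 [1.5y] zero: DF = P = 571/625 ≈ 0.913600
step 4 [2y] swap r/2=1142/36863: DF=(1 − 1142/36863·(0.967400+0.919500+0.913600))/(1+1142/36863) = 4429/5000 ≈ 0.885800
step 5 [2.5y] swap r/2=433/15188: DF=(1 − 433/15188·(0.967400+0.919500+0.913600+0.885800))/(1+433/15188) = 8701/10000 ≈ 0.870100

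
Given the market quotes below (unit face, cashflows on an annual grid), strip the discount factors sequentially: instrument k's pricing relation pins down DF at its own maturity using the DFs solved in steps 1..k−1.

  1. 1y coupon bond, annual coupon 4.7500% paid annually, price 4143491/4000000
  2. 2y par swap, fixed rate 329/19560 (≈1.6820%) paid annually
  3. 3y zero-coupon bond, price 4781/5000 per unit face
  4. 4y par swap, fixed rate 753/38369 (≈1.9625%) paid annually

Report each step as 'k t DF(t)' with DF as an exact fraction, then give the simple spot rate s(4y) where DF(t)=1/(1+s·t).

1 1 9889/10000
2 2 9671/10000
3 3 4781/5000
4 4 9247/10000
s(4y) = (1/(9247/10000) − 1)/(4) = 753/36988 ≈ 2.0358%

step 1 [1y] bond c/1=19/400: DF=(4143491/4000000 − 19/400·(0))/(1+19/400) = 9889/10000 ≈ 0.988900
step 2 [2y] swap r/1=329/19560: DF=(1 − 329/19560·(0.988900))/(1+329/19560) = 9671/10000 ≈ 0.967100
step 3 [3y] zero: DF = P = 4781/5000 ≈ 0.956200
step 4 [4y] swap r/1=753/38369: DF=(1 − 753/38369·(0.988900+0.967100+0.956200))/(1+753/38369) = 9247/10000 ≈ 0.924700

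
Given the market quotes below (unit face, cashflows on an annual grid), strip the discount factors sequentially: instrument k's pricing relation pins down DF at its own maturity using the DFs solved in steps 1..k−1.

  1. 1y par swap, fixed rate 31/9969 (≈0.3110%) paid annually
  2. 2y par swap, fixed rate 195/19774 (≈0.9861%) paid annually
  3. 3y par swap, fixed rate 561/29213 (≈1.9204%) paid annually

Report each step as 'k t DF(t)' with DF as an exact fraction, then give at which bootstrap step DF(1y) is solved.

1 1 9969/10000
2 2 1961/2000
3 3 9439/10000
DF(1y) is solved at step 1

step 1 [1y] swap r/1=31/9969: DF=(1 − 31/9969·(0))/(1+31/9969) = 9969/10000 ≈ 0.996900
step 2 [2y] swap r/1=195/19774: DF=(1 − 195/19774·(0.996900))/(1+195/19774) = 1961/2000 ≈ 0.980500
step 3 [3y] swap r/1=561/29213: DF=(1 − 561/29213·(0.996900+0.980500))/(1+561/29213) = 9439/10000 ≈ 0.943900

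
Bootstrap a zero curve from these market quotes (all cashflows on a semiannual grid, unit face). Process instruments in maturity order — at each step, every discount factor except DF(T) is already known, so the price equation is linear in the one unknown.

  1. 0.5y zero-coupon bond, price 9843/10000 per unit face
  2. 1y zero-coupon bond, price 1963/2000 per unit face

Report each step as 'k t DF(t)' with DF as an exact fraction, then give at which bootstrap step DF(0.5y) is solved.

1 1/2 9843/10000
2 1 1963/2000
DF(0.5y) is solved at step 1

step 1 [0.5y] zero: DF = P = 9843/10000 ≈ 0.984300
step 2 [1y] zero: DF = P = 1963/2000 ≈ 0.981500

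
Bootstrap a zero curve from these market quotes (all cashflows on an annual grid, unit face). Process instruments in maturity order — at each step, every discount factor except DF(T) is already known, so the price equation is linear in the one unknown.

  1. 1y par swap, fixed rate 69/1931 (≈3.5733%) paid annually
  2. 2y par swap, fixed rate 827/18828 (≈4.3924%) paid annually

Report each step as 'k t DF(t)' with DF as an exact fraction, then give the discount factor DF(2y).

1 1 1931/2000
2 2 9173/10000
DF(2y) = 9173/10000 ≈ 0.917300

step 1 [1y] swap r/1=69/1931: DF=(1 − 69/1931·(0))/(1+69/1931) = 1931/2000 ≈ 0.965500
step 2 [2y] swap r/1=827/18828: DF=(1 − 827/18828·(0.965500))/(1+827/18828) = 9173/10000 ≈ 0.917300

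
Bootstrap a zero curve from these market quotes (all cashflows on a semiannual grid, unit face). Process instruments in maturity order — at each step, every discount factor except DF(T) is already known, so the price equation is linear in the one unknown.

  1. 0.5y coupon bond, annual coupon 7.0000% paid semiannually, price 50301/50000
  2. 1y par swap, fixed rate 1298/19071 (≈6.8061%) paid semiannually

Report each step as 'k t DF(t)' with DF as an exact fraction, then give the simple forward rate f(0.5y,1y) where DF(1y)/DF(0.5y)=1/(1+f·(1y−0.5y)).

step 1 [0.5y] bond c/2=7/200: DF=(50301/50000 − 7/200·(0))/(1+7/200) = 243/250 ≈ 0.972000
step 2 [1y] swap r/2=649/19071: DF=(1 − 649/19071·(0.972000))/(1+649/19071) = 9351/10000 ≈ 0.935100

1 1/2 243/250
2 1 9351/10000
f(0.5y,1y) = ((243/250)/(9351/10000) − 1)/(1/2) = 82/1039 ≈ 7.8922%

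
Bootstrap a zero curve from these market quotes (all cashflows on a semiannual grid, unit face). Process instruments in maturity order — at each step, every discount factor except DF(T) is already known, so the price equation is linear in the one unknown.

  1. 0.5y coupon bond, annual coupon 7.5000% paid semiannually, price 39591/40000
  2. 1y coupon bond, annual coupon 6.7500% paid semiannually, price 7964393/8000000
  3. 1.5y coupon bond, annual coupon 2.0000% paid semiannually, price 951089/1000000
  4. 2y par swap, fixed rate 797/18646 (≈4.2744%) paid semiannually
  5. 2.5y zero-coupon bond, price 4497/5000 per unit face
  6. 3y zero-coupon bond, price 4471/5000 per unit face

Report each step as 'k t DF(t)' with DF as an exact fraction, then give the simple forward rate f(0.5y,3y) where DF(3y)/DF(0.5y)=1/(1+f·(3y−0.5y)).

1 1/2 477/500
2 1 9319/10000
3 3/2 923/1000
4 2 9203/10000
5 5/2 4497/5000
6 3 4471/5000
f(0.5y,3y) = ((477/500)/(4471/5000) − 1)/(5/2) = 598/22355 ≈ 2.6750%

step 1 [0.5y] bond c/2=3/80: DF=(39591/40000 − 3/80·(0))/(1+3/80) = 477/500 ≈ 0.954000
step 2 [1y] bond c/2=27/800: DF=(7964393/8000000 − 27/800·(0.954000))/(1+27/800) = 9319/10000 ≈ 0.931900
step 3 [1.5y] bond c/2=1/100: DF=(951089/1000000 − 1/100·(0.954000+0.931900))/(1+1/100) = 923/1000 ≈ 0.923000
step 4 [2y] swap r/2=797/37292: DF=(1 − 797/37292·(0.954000+0.931900+0.923000))/(1+797/37292) = 9203/10000 ≈ 0.920300
step 5 [2.5y] zero: DF = P = 4497/5000 ≈ 0.899400
step 6 [3y] zero: DF = P = 4471/5000 ≈ 0.894200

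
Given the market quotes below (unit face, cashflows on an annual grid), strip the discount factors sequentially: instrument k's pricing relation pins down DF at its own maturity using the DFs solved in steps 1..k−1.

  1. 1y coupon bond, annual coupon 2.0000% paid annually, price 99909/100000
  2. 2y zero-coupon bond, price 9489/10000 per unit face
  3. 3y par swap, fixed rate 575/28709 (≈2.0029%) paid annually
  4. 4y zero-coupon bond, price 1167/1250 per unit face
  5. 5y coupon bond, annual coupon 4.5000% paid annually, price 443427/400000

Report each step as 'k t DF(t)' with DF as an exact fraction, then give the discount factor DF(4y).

1 1 1959/2000
2 2 9489/10000
3 3 377/400
4 4 1167/1250
5 5 897/1000
DF(4y) = 1167/1250 ≈ 0.933600

step 1 [1y] bond c/1=1/50: DF=(99909/100000 − 1/50·(0))/(1+1/50) = 1959/2000 ≈ 0.979500
step 2 [2y] zero: DF = P = 9489/10000 ≈ 0.948900
step 3 [3y] swap r/1=575/28709: DF=(1 − 575/28709·(0.979500+0.948900))/(1+575/28709) = 377/400 ≈ 0.942500
step 4 [4y] zero: DF = P = 1167/1250 ≈ 0.933600
step 5 [5y] bond c/1=9/200: DF=(443427/400000 − 9/200·(0.979500+0.948900+0.942500+0.933600))/(1+9/200) = 897/1000 ≈ 0.897000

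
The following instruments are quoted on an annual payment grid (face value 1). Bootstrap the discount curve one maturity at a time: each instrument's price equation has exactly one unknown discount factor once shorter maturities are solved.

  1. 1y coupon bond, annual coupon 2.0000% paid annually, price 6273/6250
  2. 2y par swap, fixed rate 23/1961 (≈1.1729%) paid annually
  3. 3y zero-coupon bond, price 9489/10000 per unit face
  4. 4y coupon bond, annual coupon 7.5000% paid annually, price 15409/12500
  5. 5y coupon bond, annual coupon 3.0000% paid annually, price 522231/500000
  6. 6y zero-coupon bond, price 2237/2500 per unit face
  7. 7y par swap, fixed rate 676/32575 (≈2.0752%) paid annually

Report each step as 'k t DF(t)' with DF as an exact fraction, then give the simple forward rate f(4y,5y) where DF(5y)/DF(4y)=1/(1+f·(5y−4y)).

1 1 123/125
2 2 977/1000
3 3 9489/10000
4 4 9437/10000
5 5 4509/5000
6 6 2237/2500
7 7 1081/1250
f(4y,5y) = ((9437/10000)/(4509/5000) − 1)/(1) = 419/9018 ≈ 4.6463%

step 1 [1y] bond c/1=1/50: DF=(6273/6250 − 1/50·(0))/(1+1/50) = 123/125 ≈ 0.984000
step 2 [2y] swap r/1=23/1961: DF=(1 − 23/1961·(0.984000))/(1+23/1961) = 977/1000 ≈ 0.977000
step 3 [3y] zero: DF = P = 9489/10000 ≈ 0.948900
step 4 [4y] bond c/1=3/40: DF=(15409/12500 − 3/40·(0.984000+0.977000+0.948900))/(1+3/40) = 9437/10000 ≈ 0.943700
step 5 [5y] bond c/1=3/100: DF=(522231/500000 − 3/100·(0.984000+0.977000+0.948900+0.943700))/(1+3/100) = 4509/5000 ≈ 0.901800
step 6 [6y] zero: DF = P = 2237/2500 ≈ 0.894800
step 7 [7y] swap r/1=676/32575: DF=(1 − 676/32575·(0.984000+0.977000+0.948900+0.943700+0.901800+0.894800))/(1+676/32575) = 1081/1250 ≈ 0.864800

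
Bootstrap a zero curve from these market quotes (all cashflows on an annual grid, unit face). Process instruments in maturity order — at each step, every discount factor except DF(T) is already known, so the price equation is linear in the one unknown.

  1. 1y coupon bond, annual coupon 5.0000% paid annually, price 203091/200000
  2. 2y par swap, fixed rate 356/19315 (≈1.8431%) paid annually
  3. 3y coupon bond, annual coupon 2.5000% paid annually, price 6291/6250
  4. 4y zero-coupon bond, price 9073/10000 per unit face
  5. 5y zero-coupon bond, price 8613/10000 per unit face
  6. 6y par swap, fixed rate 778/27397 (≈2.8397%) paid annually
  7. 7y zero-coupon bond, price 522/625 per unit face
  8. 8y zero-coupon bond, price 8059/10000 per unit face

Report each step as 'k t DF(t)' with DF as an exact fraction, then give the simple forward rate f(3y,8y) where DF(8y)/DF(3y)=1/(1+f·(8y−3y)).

step 1 [1y] bond c/1=1/20: DF=(203091/200000 − 1/20·(0))/(1+1/20) = 9671/10000 ≈ 0.967100
step 2 [2y] swap r/1=356/19315: DF=(1 − 356/19315·(0.967100))/(1+356/19315) = 2411/2500 ≈ 0.964400
step 3 [3y] bond c/1=1/40: DF=(6291/6250 − 1/40·(0.967100+0.964400))/(1+1/40) = 9349/10000 ≈ 0.934900
step 4 [4y] zero: DF = P = 9073/10000 ≈ 0.907300
step 5 [5y] zero: DF = P = 8613/10000 ≈ 0.861300
step 6 [6y] swap r/1=778/27397: DF=(1 − 778/27397·(0.967100+0.964400+0.934900+0.907300+0.861300))/(1+778/27397) = 2111/2500 ≈ 0.844400
step 7 [7y] zero: DF = P = 522/625 ≈ 0.835200
step 8 [8y] zero: DF = P = 8059/10000 ≈ 0.805900

1 1 9671/10000
2 2 2411/2500
3 3 9349/10000
4 4 9073/10000
5 5 8613/10000
6 6 2111/2500
7 7 522/625
8 8 8059/10000
f(3y,8y) = ((9349/10000)/(8059/10000) − 1)/(5) = 258/8059 ≈ 3.2014%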